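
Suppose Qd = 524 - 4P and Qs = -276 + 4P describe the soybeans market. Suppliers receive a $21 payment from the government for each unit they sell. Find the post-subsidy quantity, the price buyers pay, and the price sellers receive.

Pre-subsidy: 524 - 4P = -276 + 4P gives P* = 100, Q* = 124.
With the subsidy, sellers receive Ps = Pb + 21 for each unit, where Pb is the price buyers pay.
Supply in terms of Pb becomes Qs = -276 + 4(Pb + 21) = -192 + 4Pb. Setting this equal to demand: 524 - 4Pb = -192 + 4Pb, so Pb = 89.5.
Sellers receive Ps = 89.5 + 21 = 110.5; Q' = 524 − 4·89.5 = 166.

Q' = 166; buyers pay $89.5; sellers receive $110.5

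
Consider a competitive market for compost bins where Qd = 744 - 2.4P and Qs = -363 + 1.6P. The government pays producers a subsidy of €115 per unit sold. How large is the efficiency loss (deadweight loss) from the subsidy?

Deadweight loss = €6348

Pre-subsidy: 744 - 2.4P = -363 + 1.6P gives P* = 276.75, Q* = 79.8.
With the subsidy, sellers receive Ps = Pb + 115 for each unit, where Pb is the price buyers pay.
Supply in terms of Pb becomes Qs = -363 + 1.6(Pb + 115) = -179 + 1.6Pb. Setting this equal to demand: 744 - 2.4Pb = -179 + 1.6Pb, so Pb = 230.75.
Sellers receive Ps = 230.75 + 115 = 345.75; Q' = 744 − 2.4·230.75 = 190.2.
The subsidy expands output by 190.2 − 79.8 = 110.4 past the efficient level; on those units the gap between marginal cost and willingness to pay runs from 0 up to 115.
DWL = ½ × 115 × 110.4 = 6348.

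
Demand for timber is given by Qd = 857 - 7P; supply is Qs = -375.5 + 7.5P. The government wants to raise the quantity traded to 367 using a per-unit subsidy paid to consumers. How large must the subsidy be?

Required subsidy s = 29 per unit

At Q = 367, invert demand for the buyer price: Pb = (857 − 367)/7 = 70; invert supply for the seller price: Ps = (367 − (-375.5))/7.5 = 99.
The subsidy must fill the gap: s = Ps − Pb = 99 − 70 = 29.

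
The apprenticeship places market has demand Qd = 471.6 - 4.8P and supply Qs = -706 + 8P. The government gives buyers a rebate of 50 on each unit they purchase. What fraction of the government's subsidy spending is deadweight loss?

Pre-subsidy: 471.6 - 4.8P = -706 + 8P gives P* = 92, Q* = 30.
With the rebate, buyers effectively pay Pb = Ps − 50, where Ps is the price sellers receive.
Demand in terms of Ps becomes Qd = 471.6 − 4.8(Ps − 50) = 711.6 - 4.8Ps. Setting this equal to supply: 711.6 - 4.8Ps = -706 + 8Ps, so Ps = 110.75.
Buyers pay Pb = 110.75 − 50 = 60.75; Q' = -706 + 8·110.75 = 180.
ΔCS = ½(30 + 180)(92 − 60.75) = 3281.25; ΔPS = ½(30 + 180)(110.75 − 92) = 1968.75.
Government spending = 50 × 180 = 9000.
DWL = ½ × 50 × (180 − 30) = 3750; fraction = 3750 / 9000 = 5/12.

DWL / government spending = 5/12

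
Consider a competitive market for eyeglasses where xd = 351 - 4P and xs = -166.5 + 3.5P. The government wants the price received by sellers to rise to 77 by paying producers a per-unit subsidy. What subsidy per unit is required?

At a seller price of 77, quantity supplied is -166.5 + 3.5·77 = 103.
Buyers absorb 103 only when they pay Pb with 351 − 4·Pb = 103, i.e. Pb = 62.
s = Ps − Pb = 77 − 62 = 15.

Required subsidy s = 15 per unit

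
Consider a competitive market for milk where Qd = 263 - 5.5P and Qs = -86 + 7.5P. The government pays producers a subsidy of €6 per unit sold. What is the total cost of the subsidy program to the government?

Government cost = 10482/13

Pre-subsidy: 263 - 5.5P = -86 + 7.5P gives P* = 349/13, Q* = 2999/26.
With the subsidy, sellers receive Ps = Pb + 6 for each unit, where Pb is the price buyers pay.
Supply in terms of Pb becomes Qs = -86 + 7.5(Pb + 6) = -41 + 7.5Pb. Setting this equal to demand: 263 - 5.5Pb = -41 + 7.5Pb, so Pb = 304/13.
Sellers receive Ps = 304/13 + 6 = 382/13; Q' = 263 − 5.5·(304/13) = 1747/13.
Government outlay = subsidy × quantity = 6 × 1747/13 = 10482/13.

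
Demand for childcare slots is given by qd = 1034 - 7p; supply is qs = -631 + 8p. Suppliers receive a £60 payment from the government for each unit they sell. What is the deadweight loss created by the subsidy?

Deadweight loss = £6720

Pre-subsidy: 1034 - 7p = -631 + 8p gives p* = 111, q* = 257.
With the subsidy, sellers receive ps = pb + 60 for each unit, where pb is the price buyers pay.
Supply in terms of pb becomes qs = -631 + 8(pb + 60) = -151 + 8pb. Setting this equal to demand: 1034 - 7pb = -151 + 8pb, so pb = 79.
Sellers receive ps = 79 + 60 = 139; q' = 1034 − 7·79 = 481.
The subsidy expands output by 481 − 257 = 224 past the efficient level; on those units the gap between marginal cost and willingness to pay runs from 0 up to 60.
DWL = ½ × 60 × 224 = 6720.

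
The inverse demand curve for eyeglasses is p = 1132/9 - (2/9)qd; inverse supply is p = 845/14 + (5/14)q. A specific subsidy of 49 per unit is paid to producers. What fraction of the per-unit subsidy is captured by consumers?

Pre-subsidy: 1132/9 - (2/9)q = 845/14 + (5/14)q gives q* = 8243/73 and p* = 7350/73.
With the subsidy, sellers receive ps = pb + 49 for each unit, where pb is the price buyers pay.
On the curves, pb = 1132/9 - (2/9)q and ps = 845/14 + (5/14)q; the wedge ps − pb = 49 gives 845/14 + (5/14)q − (1132/9 - (2/9)q) = 49, so q' = 14417/73.
Then pb = 1132/9 − (2/9)·(14417/73) = 5978/73 and ps = 845/14 + (5/14)·(14417/73) = 9555/73.
Buyers' price falls by p* − pb = 7350/73 − 5978/73 = 1372/73; sellers' price rises by ps − p* = 9555/73 − 7350/73 = 2205/73.
So consumers capture (1372/73)/49 = 28/73 of each unit of subsidy.

Consumer share = 28/73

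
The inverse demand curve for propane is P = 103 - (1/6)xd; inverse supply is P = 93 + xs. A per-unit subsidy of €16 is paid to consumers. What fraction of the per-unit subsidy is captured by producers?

Pre-subsidy: 103 - (1/6)x = 93 + x gives x* = 60/7 and P* = 711/7.
With the rebate, buyers effectively pay Pb = Ps − 16, where Ps is the price sellers receive.
On the curves, Pb = 103 - (1/6)x and Ps = 93 + x; the wedge Ps − Pb = 16 gives 93 + x − (103 - (1/6)x) = 16, so x' = 156/7.
Then Pb = 103 − (1/6)·(156/7) = 695/7 and Ps = 93 + 1·(156/7) = 807/7.
Buyers' price falls by P* − Pb = 711/7 − 695/7 = 16/7; sellers' price rises by Ps − P* = 807/7 − 711/7 = 96/7.
So producers capture (96/7)/16 = 6/7 of each unit of subsidy.

Producer share = 6/7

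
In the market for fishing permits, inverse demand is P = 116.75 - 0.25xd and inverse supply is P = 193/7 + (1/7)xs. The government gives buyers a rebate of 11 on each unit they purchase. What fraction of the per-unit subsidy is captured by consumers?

Pre-subsidy: 116.75 - 0.25x = 193/7 + (1/7)x gives x* = 227 and P* = 60.
With the rebate, buyers effectively pay Pb = Ps − 11, where Ps is the price sellers receive.
On the curves, Pb = 116.75 - 0.25x and Ps = 193/7 + (1/7)x; the wedge Ps − Pb = 11 gives 193/7 + (1/7)x − (116.75 - 0.25x) = 11, so x' = 255.
Then Pb = 116.75 − 0.25·255 = 53 and Ps = 193/7 + (1/7)·255 = 64.
Buyers' price falls by P* − Pb = 60 − 53 = 7; sellers' price rises by Ps − P* = 64 − 60 = 4.
So consumers capture 7/11 = 7/11 of each unit of subsidy.

Consumer share = 7/11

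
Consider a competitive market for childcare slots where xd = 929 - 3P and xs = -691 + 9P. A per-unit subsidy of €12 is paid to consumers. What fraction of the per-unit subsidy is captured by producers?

Pre-subsidy: 929 - 3P = -691 + 9P gives P* = 135, x* = 524.
With the rebate, buyers effectively pay Pb = Ps − 12, where Ps is the price sellers receive.
Demand in terms of Ps becomes xd = 929 − 3(Ps − 12) = 965 - 3Ps. Setting this equal to supply: 965 - 3Ps = -691 + 9Ps, so Ps = 138.
Buyers pay Pb = 138 − 12 = 126; x' = -691 + 9·138 = 551.
Buyers' price falls by P* − Pb = 135 − 126 = 9; sellers' price rises by Ps − P* = 138 − 135 = 3.
So producers capture 3/12 = 0.25 of each unit of subsidy.

Producer share = 0.25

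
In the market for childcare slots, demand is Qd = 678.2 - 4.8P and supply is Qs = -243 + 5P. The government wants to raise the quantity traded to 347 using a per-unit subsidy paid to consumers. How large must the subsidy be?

At Q = 347, invert demand for the buyer price: Pb = (678.2 − 347)/4.8 = 69; invert supply for the seller price: Ps = (347 − (-243))/5 = 118.
The subsidy must fill the gap: s = Ps − Pb = 118 − 69 = 49.

Required subsidy s = 49 per unit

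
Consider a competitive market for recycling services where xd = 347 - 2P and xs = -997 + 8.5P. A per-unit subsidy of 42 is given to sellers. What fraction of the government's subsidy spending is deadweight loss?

Pre-subsidy: 347 - 2P = -997 + 8.5P gives P* = 128, x* = 91.
With the subsidy, sellers receive Ps = Pb + 42 for each unit, where Pb is the price buyers pay.
Supply in terms of Pb becomes xs = -997 + 8.5(Pb + 42) = -640 + 8.5Pb. Setting this equal to demand: 347 - 2Pb = -640 + 8.5Pb, so Pb = 94.
Sellers receive Ps = 94 + 42 = 136; x' = 347 − 2·94 = 159.
ΔCS = ½(91 + 159)(128 − 94) = 4250; ΔPS = ½(91 + 159)(136 − 128) = 1000.
Government spending = 42 × 159 = 6678.
DWL = ½ × 42 × (159 − 91) = 1428; fraction = 1428 / 6678 = 34/159.

DWL / government spending = 34/159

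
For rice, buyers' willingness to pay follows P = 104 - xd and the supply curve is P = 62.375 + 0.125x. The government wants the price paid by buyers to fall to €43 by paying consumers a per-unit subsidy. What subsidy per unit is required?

Required subsidy s = €27 per unit

At a buyer price of 43, quantity demanded is 104 − 1·43 = 61.
Sellers supply 61 only when they receive Ps = 62.375 + 0.125·61 = 70.
s = Ps − Pb = 70 − 43 = 27.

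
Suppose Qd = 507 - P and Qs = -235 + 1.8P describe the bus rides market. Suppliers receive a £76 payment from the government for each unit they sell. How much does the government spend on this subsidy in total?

Government cost = 154736/7

Pre-subsidy: 507 - P = -235 + 1.8P gives P* = 265, Q* = 242.
With the subsidy, sellers receive Ps = Pb + 76 for each unit, where Pb is the price buyers pay.
Supply in terms of Pb becomes Qs = -235 + 1.8(Pb + 76) = -98.2 + 1.8Pb. Setting this equal to demand: 507 - Pb = -98.2 + 1.8Pb, so Pb = 1513/7.
Sellers receive Ps = 1513/7 + 76 = 2045/7; Q' = 507 − 1·(1513/7) = 2036/7.
Government outlay = subsidy × quantity = 76 × 2036/7 = 154736/7.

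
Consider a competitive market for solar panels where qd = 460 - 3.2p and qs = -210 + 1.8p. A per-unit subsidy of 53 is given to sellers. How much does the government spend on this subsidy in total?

Government cost = 4889.568

Pre-subsidy: 460 - 3.2p = -210 + 1.8p gives p* = 134, q* = 31.2.
With the subsidy, sellers receive ps = pb + 53 for each unit, where pb is the price buyers pay.
Supply in terms of pb becomes qs = -210 + 1.8(pb + 53) = -114.6 + 1.8pb. Setting this equal to demand: 460 - 3.2pb = -114.6 + 1.8pb, so pb = 114.92.
Sellers receive ps = 114.92 + 53 = 167.92; q' = 460 − 3.2·114.92 = 92.256.
Government outlay = subsidy × quantity = 53 × 92.256 = 4889.568.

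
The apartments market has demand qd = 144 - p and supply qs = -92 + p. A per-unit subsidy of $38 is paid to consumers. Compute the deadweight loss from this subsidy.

Pre-subsidy: 144 - p = -92 + p gives p* = 118, q* = 26.
With the rebate, buyers effectively pay pb = ps − 38, where ps is the price sellers receive.
Demand in terms of ps becomes qd = 144 − 1(ps − 38) = 182 - ps. Setting this equal to supply: 182 - ps = -92 + ps, so ps = 137.
Buyers pay pb = 137 − 38 = 99; q' = -92 + 1·137 = 45.
The subsidy expands output by 45 − 26 = 19 past the efficient level; on those units the gap between marginal cost and willingness to pay runs from 0 up to 38.
DWL = ½ × 38 × 19 = 361.

Deadweight loss = $361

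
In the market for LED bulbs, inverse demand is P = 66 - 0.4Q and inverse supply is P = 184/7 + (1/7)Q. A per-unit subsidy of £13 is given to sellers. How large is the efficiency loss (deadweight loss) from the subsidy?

Deadweight loss = 5915/38

Pre-subsidy: 66 - 0.4Q = 184/7 + (1/7)Q gives Q* = 1390/19 and P* = 698/19.
With the subsidy, sellers receive Ps = Pb + 13 for each unit, where Pb is the price buyers pay.
On the curves, Pb = 66 - 0.4Q and Ps = 184/7 + (1/7)Q; the wedge Ps − Pb = 13 gives 184/7 + (1/7)Q − (66 - 0.4Q) = 13, so Q' = 1845/19.
Then Pb = 66 − 0.4·(1845/19) = 516/19 and Ps = 184/7 + (1/7)·(1845/19) = 763/19.
The subsidy expands output by 1845/19 − 1390/19 = 455/19 past the efficient level; on those units the gap between marginal cost and willingness to pay runs from 0 up to 13.
DWL = ½ × 13 × 455/19 = 5915/38.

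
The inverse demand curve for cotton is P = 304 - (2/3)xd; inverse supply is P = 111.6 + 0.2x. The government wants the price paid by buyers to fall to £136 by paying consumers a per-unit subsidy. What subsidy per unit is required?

Required subsidy s = £26 per unit

At a buyer price of 136, quantity demanded is 456 − 1.5·136 = 252.
Sellers supply 252 only when they receive Ps = 111.6 + 0.2·252 = 162.
s = Ps − Pb = 162 − 136 = 26.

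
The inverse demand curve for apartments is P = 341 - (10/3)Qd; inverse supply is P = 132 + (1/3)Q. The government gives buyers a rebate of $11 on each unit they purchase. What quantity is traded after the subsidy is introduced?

Pre-subsidy: 341 - (10/3)Q = 132 + (1/3)Q gives Q* = 57 and P* = 151.
With the rebate, buyers effectively pay Pb = Ps − 11, where Ps is the price sellers receive.
On the curves, Pb = 341 - (10/3)Q and Ps = 132 + (1/3)Q; the wedge Ps − Pb = 11 gives 132 + (1/3)Q − (341 - (10/3)Q) = 11, so Q' = 60.
Then Pb = 341 − (10/3)·60 = 141 and Ps = 132 + (1/3)·60 = 152.

Q' = 60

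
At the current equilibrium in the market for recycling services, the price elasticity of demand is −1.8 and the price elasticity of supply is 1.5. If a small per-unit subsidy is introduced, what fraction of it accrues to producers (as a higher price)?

For a small subsidy around the equilibrium, the benefit split depends on the relative slopes, which at a point are proportional to the elasticities.
Buyer share = εs/(εs + |εd|) = 1.5/(1.5 + 1.8) = 5/11; seller share = |εd|/(εs + |εd|) = 6/11.
So producers capture 6/11 of the subsidy.

Producer share = 6/11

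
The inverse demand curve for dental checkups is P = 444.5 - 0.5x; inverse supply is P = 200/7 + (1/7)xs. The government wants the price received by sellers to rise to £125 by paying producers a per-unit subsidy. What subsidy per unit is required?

Required subsidy s = £18 per unit

At a seller price of 125, quantity supplied is -200 + 7·125 = 675.
Buyers absorb 675 only when they pay Pb = 444.5 − 0.5·675 = 107.
s = Ps − Pb = 125 − 107 = 18.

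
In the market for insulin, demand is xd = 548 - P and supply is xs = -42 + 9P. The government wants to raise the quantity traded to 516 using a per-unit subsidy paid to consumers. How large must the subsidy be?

Required subsidy s = 30 per unit

At x = 516, invert demand for the buyer price: Pb = (548 − 516)/1 = 32; invert supply for the seller price: Ps = (516 − (-42))/9 = 62.
The subsidy must fill the gap: s = Ps − Pb = 62 − 32 = 30.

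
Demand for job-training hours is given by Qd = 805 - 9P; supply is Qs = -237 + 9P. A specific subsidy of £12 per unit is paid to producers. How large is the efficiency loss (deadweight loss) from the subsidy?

Pre-subsidy: 805 - 9P = -237 + 9P gives P* = 521/9, Q* = 284.
With the subsidy, sellers receive Ps = Pb + 12 for each unit, where Pb is the price buyers pay.
Supply in terms of Pb becomes Qs = -237 + 9(Pb + 12) = -129 + 9Pb. Setting this equal to demand: 805 - 9Pb = -129 + 9Pb, so Pb = 467/9.
Sellers receive Ps = 467/9 + 12 = 575/9; Q' = 805 − 9·(467/9) = 338.
The subsidy expands output by 338 − 284 = 54 past the efficient level; on those units the gap between marginal cost and willingness to pay runs from 0 up to 12.
DWL = ½ × 12 × 54 = 324.

Deadweight loss = £324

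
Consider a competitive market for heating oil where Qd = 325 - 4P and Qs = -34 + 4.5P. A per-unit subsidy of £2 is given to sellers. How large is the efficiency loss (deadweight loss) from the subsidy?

Deadweight loss = 72/17

Pre-subsidy: 325 - 4P = -34 + 4.5P gives P* = 718/17, Q* = 2653/17.
With the subsidy, sellers receive Ps = Pb + 2 for each unit, where Pb is the price buyers pay.
Supply in terms of Pb becomes Qs = -34 + 4.5(Pb + 2) = -25 + 4.5Pb. Setting this equal to demand: 325 - 4Pb = -25 + 4.5Pb, so Pb = 700/17.
Sellers receive Ps = 700/17 + 2 = 734/17; Q' = 325 − 4·(700/17) = 2725/17.
The subsidy expands output by 2725/17 − 2653/17 = 72/17 past the efficient level; on those units the gap between marginal cost and willingness to pay runs from 0 up to 2.
DWL = ½ × 2 × 72/17 = 72/17.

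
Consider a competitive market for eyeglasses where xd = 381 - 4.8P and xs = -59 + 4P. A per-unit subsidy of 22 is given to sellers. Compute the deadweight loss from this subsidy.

Pre-subsidy: 381 - 4.8P = -59 + 4P gives P* = 50, x* = 141.
With the subsidy, sellers receive Ps = Pb + 22 for each unit, where Pb is the price buyers pay.
Supply in terms of Pb becomes xs = -59 + 4(Pb + 22) = 29 + 4Pb. Setting this equal to demand: 381 - 4.8Pb = 29 + 4Pb, so Pb = 40.
Sellers receive Ps = 40 + 22 = 62; x' = 381 − 4.8·40 = 189.
The subsidy expands output by 189 − 141 = 48 past the efficient level; on those units the gap between marginal cost and willingness to pay runs from 0 up to 22.
DWL = ½ × 22 × 48 = 528.

Deadweight loss = 528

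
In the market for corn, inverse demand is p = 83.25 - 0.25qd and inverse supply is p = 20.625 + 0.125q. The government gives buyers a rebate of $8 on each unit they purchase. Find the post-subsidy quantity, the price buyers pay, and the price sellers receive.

Pre-subsidy: 83.25 - 0.25q = 20.625 + 0.125q gives q* = 167 and p* = 41.5.
With the rebate, buyers effectively pay pb = ps − 8, where ps is the price sellers receive.
On the curves, pb = 83.25 - 0.25q and ps = 20.625 + 0.125q; the wedge ps − pb = 8 gives 20.625 + 0.125q − (83.25 - 0.25q) = 8, so q' = 565/3.
Then pb = 83.25 − 0.25·(565/3) = 217/6 and ps = 20.625 + 0.125·(565/3) = 265/6.

q' = 565/3; buyers pay 217/6; sellers receive 265/6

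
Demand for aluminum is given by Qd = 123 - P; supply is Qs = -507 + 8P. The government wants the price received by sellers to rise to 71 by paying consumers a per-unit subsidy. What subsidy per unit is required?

At a seller price of 71, quantity supplied is -507 + 8·71 = 61.
Buyers absorb 61 only when they pay Pb with 123 − 1·Pb = 61, i.e. Pb = 62.
s = Ps − Pb = 71 − 62 = 9.

Required subsidy s = 9 per unit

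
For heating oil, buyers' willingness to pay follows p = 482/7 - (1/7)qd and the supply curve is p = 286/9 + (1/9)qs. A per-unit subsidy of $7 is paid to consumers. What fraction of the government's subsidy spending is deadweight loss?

DWL / government spending = 441/5554

Pre-subsidy: 482/7 - (1/7)q = 286/9 + (1/9)q gives q* = 146 and p* = 48.
With the rebate, buyers effectively pay pb = ps − 7, where ps is the price sellers receive.
On the curves, pb = 482/7 - (1/7)q and ps = 286/9 + (1/9)q; the wedge ps − pb = 7 gives 286/9 + (1/9)q − (482/7 - (1/7)q) = 7, so q' = 173.5625.
Then pb = 482/7 − (1/7)·173.5625 = 44.0625 and ps = 286/9 + (1/9)·173.5625 = 51.0625.
ΔCS = ½(146 + 173.5625)(48 − 44.0625) = 629.138671875; ΔPS = ½(146 + 173.5625)(51.0625 − 48) = 489.330078125.
Government spending = 7 × 173.5625 = 1214.9375.
DWL = ½ × 7 × (173.5625 − 146) = 96.46875; fraction = 96.46875 / 1214.9375 = 441/5554.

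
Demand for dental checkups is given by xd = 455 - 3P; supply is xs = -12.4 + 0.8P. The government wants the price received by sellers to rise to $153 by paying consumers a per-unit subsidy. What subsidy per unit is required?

Required subsidy s = $38 per unit

At a seller price of 153, quantity supplied is -12.4 + 0.8·153 = 110.
Buyers absorb 110 only when they pay Pb with 455 − 3·Pb = 110, i.e. Pb = 115.
s = Ps − Pb = 153 − 115 = 38.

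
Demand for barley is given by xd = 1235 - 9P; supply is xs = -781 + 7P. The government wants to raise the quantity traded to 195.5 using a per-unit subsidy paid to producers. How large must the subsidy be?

At x = 195.5, invert demand for the buyer price: Pb = (1235 − 195.5)/9 = 115.5; invert supply for the seller price: Ps = (195.5 − (-781))/7 = 139.5.
The subsidy must fill the gap: s = Ps − Pb = 139.5 − 115.5 = 24.

Required subsidy s = 24 per unit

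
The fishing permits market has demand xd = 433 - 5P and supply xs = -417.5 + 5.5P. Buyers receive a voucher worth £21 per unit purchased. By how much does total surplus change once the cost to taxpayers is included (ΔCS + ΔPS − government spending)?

Pre-subsidy: 433 - 5P = -417.5 + 5.5P gives P* = 81, x* = 28.
With the rebate, buyers effectively pay Pb = Ps − 21, where Ps is the price sellers receive.
Demand in terms of Ps becomes xd = 433 − 5(Ps − 21) = 538 - 5Ps. Setting this equal to supply: 538 - 5Ps = -417.5 + 5.5Ps, so Ps = 91.
Buyers pay Pb = 91 − 21 = 70; x' = -417.5 + 5.5·91 = 83.
ΔCS = ½(28 + 83)(81 − 70) = 610.5; ΔPS = ½(28 + 83)(91 − 81) = 555.
Government spending = 21 × 83 = 1743.
Net change = 610.5 + 555 − 1743 = -577.5. The loss equals the DWL triangle ½·21·55.

Net change in total surplus = -£577.5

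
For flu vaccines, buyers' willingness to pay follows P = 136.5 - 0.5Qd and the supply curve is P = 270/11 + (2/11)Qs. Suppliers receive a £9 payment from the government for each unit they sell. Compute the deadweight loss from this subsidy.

Deadweight loss = £59.4

Pre-subsidy: 136.5 - 0.5Q = 270/11 + (2/11)Q gives Q* = 164.2 and P* = 54.4.
With the subsidy, sellers receive Ps = Pb + 9 for each unit, where Pb is the price buyers pay.
On the curves, Pb = 136.5 - 0.5Q and Ps = 270/11 + (2/11)Q; the wedge Ps − Pb = 9 gives 270/11 + (2/11)Q − (136.5 - 0.5Q) = 9, so Q' = 177.4.
Then Pb = 136.5 − 0.5·177.4 = 47.8 and Ps = 270/11 + (2/11)·177.4 = 56.8.
The subsidy expands output by 177.4 − 164.2 = 13.2 past the efficient level; on those units the gap between marginal cost and willingness to pay runs from 0 up to 9.
DWL = ½ × 9 × 13.2 = 59.4.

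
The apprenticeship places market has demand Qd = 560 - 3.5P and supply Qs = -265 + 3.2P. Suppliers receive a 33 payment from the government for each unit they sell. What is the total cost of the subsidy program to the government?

Government cost = 407253/67

Pre-subsidy: 560 - 3.5P = -265 + 3.2P gives P* = 8250/67, Q* = 8645/67.
With the subsidy, sellers receive Ps = Pb + 33 for each unit, where Pb is the price buyers pay.
Supply in terms of Pb becomes Qs = -265 + 3.2(Pb + 33) = -159.4 + 3.2Pb. Setting this equal to demand: 560 - 3.5Pb = -159.4 + 3.2Pb, so Pb = 7194/67.
Sellers receive Ps = 7194/67 + 33 = 9405/67; Q' = 560 − 3.5·(7194/67) = 12341/67.
Government outlay = subsidy × quantity = 33 × 12341/67 = 407253/67.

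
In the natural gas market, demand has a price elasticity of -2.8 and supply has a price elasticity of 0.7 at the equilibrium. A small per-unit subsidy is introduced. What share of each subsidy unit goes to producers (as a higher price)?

For a small subsidy around the equilibrium, the benefit split depends on the relative slopes, which at a point are proportional to the elasticities.
Buyer share = εs/(εs + |εd|) = 0.7/(0.7 + 2.8) = 0.2; seller share = |εd|/(εs + |εd|) = 0.8.
So producers capture 0.8 of the subsidy.

Producer share = 0.8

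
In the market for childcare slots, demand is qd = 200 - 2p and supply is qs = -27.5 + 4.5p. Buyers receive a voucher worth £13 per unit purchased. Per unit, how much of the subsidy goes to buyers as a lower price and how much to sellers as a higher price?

Pre-subsidy: 200 - 2p = -27.5 + 4.5p gives p* = 35, q* = 130.
With the rebate, buyers effectively pay pb = ps − 13, where ps is the price sellers receive.
Demand in terms of ps becomes qd = 200 − 2(ps − 13) = 226 - 2ps. Setting this equal to supply: 226 - 2ps = -27.5 + 4.5ps, so ps = 39.
Buyers pay pb = 39 − 13 = 26; q' = -27.5 + 4.5·39 = 148.
Buyers' price falls by p* − pb = 35 − 26 = 9; sellers' price rises by ps − p* = 39 − 35 = 4.

Buyers gain £9 per unit; sellers gain £4 per unit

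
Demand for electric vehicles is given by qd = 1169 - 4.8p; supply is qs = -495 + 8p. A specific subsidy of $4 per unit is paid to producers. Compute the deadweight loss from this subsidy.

Deadweight loss = $24

Pre-subsidy: 1169 - 4.8p = -495 + 8p gives p* = 130, q* = 545.
With the subsidy, sellers receive ps = pb + 4 for each unit, where pb is the price buyers pay.
Supply in terms of pb becomes qs = -495 + 8(pb + 4) = -463 + 8pb. Setting this equal to demand: 1169 - 4.8pb = -463 + 8pb, so pb = 127.5.
Sellers receive ps = 127.5 + 4 = 131.5; q' = 1169 − 4.8·127.5 = 557.
The subsidy expands output by 557 − 545 = 12 past the efficient level; on those units the gap between marginal cost and willingness to pay runs from 0 up to 4.
DWL = ½ × 4 × 12 = 24.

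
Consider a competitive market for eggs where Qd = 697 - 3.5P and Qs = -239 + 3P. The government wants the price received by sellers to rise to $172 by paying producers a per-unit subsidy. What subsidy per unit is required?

Required subsidy s = $52 per unit

At a seller price of 172, quantity supplied is -239 + 3·172 = 277.
Buyers absorb 277 only when they pay Pb with 697 − 3.5·Pb = 277, i.e. Pb = 120.
s = Ps − Pb = 172 − 120 = 52.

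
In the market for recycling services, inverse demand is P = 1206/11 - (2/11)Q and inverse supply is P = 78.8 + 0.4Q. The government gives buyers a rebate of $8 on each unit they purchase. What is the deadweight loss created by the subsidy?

Pre-subsidy: 1206/11 - (2/11)Q = 78.8 + 0.4Q gives Q* = 53 and P* = 100.
With the rebate, buyers effectively pay Pb = Ps − 8, where Ps is the price sellers receive.
On the curves, Pb = 1206/11 - (2/11)Q and Ps = 78.8 + 0.4Q; the wedge Ps − Pb = 8 gives 78.8 + 0.4Q − (1206/11 - (2/11)Q) = 8, so Q' = 66.75.
Then Pb = 1206/11 − (2/11)·66.75 = 97.5 and Ps = 78.8 + 0.4·66.75 = 105.5.
The subsidy expands output by 66.75 − 53 = 13.75 past the efficient level; on those units the gap between marginal cost and willingness to pay runs from 0 up to 8.
DWL = ½ × 8 × 13.75 = 55.

Deadweight loss = $55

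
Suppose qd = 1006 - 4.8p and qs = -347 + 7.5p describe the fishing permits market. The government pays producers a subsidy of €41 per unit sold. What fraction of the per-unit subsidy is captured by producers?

Pre-subsidy: 1006 - 4.8p = -347 + 7.5p gives p* = 110, q* = 478.
With the subsidy, sellers receive ps = pb + 41 for each unit, where pb is the price buyers pay.
Supply in terms of pb becomes qs = -347 + 7.5(pb + 41) = -39.5 + 7.5pb. Setting this equal to demand: 1006 - 4.8pb = -39.5 + 7.5pb, so pb = 85.
Sellers receive ps = 85 + 41 = 126; q' = 1006 − 4.8·85 = 598.
Buyers' price falls by p* − pb = 110 − 85 = 25; sellers' price rises by ps − p* = 126 − 110 = 16.
So producers capture 16/41 = 16/41 of each unit of subsidy.

Producer share = 16/41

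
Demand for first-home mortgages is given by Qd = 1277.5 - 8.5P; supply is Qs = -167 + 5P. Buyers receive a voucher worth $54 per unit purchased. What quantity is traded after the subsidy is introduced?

Q' = 538

Pre-subsidy: 1277.5 - 8.5P = -167 + 5P gives P* = 107, Q* = 368.
With the rebate, buyers effectively pay Pb = Ps − 54, where Ps is the price sellers receive.
Demand in terms of Ps becomes Qd = 1277.5 − 8.5(Ps − 54) = 1736.5 - 8.5Ps. Setting this equal to supply: 1736.5 - 8.5Ps = -167 + 5Ps, so Ps = 141.
Buyers pay Pb = 141 − 54 = 87; Q' = -167 + 5·141 = 538.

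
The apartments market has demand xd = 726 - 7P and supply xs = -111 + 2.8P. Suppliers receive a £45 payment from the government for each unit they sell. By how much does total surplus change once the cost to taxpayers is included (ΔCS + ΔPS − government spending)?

Pre-subsidy: 726 - 7P = -111 + 2.8P gives P* = 4185/49, x* = 897/7.
With the subsidy, sellers receive Ps = Pb + 45 for each unit, where Pb is the price buyers pay.
Supply in terms of Pb becomes xs = -111 + 2.8(Pb + 45) = 15 + 2.8Pb. Setting this equal to demand: 726 - 7Pb = 15 + 2.8Pb, so Pb = 3555/49.
Sellers receive Ps = 3555/49 + 45 = 5760/49; x' = 726 − 7·(3555/49) = 1527/7.
ΔCS = ½(897/7 + 1527/7)(4185/49 − 3555/49) = 109080/49; ΔPS = ½(897/7 + 1527/7)(5760/49 − 4185/49) = 272700/49.
Government spending = 45 × 1527/7 = 68715/7.
Net change = 109080/49 + 272700/49 − 68715/7 = -2025. The loss equals the DWL triangle ½·45·90.

Net change in total surplus = -£2025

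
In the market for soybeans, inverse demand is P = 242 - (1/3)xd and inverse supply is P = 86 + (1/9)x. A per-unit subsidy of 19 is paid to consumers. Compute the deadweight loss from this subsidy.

Deadweight loss = 406.125

Pre-subsidy: 242 - (1/3)x = 86 + (1/9)x gives x* = 351 and P* = 125.
With the rebate, buyers effectively pay Pb = Ps − 19, where Ps is the price sellers receive.
On the curves, Pb = 242 - (1/3)x and Ps = 86 + (1/9)x; the wedge Ps − Pb = 19 gives 86 + (1/9)x − (242 - (1/3)x) = 19, so x' = 393.75.
Then Pb = 242 − (1/3)·393.75 = 110.75 and Ps = 86 + (1/9)·393.75 = 129.75.
The subsidy expands output by 393.75 − 351 = 42.75 past the efficient level; on those units the gap between marginal cost and willingness to pay runs from 0 up to 19.
DWL = ½ × 19 × 42.75 = 406.125.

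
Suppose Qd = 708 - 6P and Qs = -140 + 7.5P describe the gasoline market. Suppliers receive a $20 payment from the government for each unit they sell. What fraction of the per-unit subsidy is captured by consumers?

Pre-subsidy: 708 - 6P = -140 + 7.5P gives P* = 1696/27, Q* = 2980/9.
With the subsidy, sellers receive Ps = Pb + 20 for each unit, where Pb is the price buyers pay.
Supply in terms of Pb becomes Qs = -140 + 7.5(Pb + 20) = 10 + 7.5Pb. Setting this equal to demand: 708 - 6Pb = 10 + 7.5Pb, so Pb = 1396/27.
Sellers receive Ps = 1396/27 + 20 = 1936/27; Q' = 708 − 6·(1396/27) = 3580/9.
Buyers' price falls by P* − Pb = 1696/27 − 1396/27 = 100/9; sellers' price rises by Ps − P* = 1936/27 − 1696/27 = 80/9.
So consumers capture (100/9)/20 = 5/9 of each unit of subsidy.

Consumer share = 5/9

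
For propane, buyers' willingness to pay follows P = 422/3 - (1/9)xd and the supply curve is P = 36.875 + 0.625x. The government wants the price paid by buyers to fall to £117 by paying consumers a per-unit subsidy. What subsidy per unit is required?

At a buyer price of 117, quantity demanded is 1266 − 9·117 = 213.
Sellers supply 213 only when they receive Ps = 36.875 + 0.625·213 = 170.
s = Ps − Pb = 170 − 117 = 53.

Required subsidy s = £53 per unit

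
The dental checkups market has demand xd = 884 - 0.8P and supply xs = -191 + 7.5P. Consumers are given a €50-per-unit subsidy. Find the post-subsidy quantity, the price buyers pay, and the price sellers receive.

x' = 67772/83; buyers pay 7000/83; sellers receive 11150/83

Pre-subsidy: 884 - 0.8P = -191 + 7.5P gives P* = 10750/83, x* = 64772/83.
With the rebate, buyers effectively pay Pb = Ps − 50, where Ps is the price sellers receive.
Demand in terms of Ps becomes xd = 884 − 0.8(Ps − 50) = 924 - 0.8Ps. Setting this equal to supply: 924 - 0.8Ps = -191 + 7.5Ps, so Ps = 11150/83.
Buyers pay Pb = 11150/83 − 50 = 7000/83; x' = -191 + 7.5·(11150/83) = 67772/83.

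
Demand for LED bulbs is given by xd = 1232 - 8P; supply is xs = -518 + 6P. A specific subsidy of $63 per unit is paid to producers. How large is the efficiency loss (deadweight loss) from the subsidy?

Deadweight loss = $6804

Pre-subsidy: 1232 - 8P = -518 + 6P gives P* = 125, x* = 232.
With the subsidy, sellers receive Ps = Pb + 63 for each unit, where Pb is the price buyers pay.
Supply in terms of Pb becomes xs = -518 + 6(Pb + 63) = -140 + 6Pb. Setting this equal to demand: 1232 - 8Pb = -140 + 6Pb, so Pb = 98.
Sellers receive Ps = 98 + 63 = 161; x' = 1232 − 8·98 = 448.
The subsidy expands output by 448 − 232 = 216 past the efficient level; on those units the gap between marginal cost and willingness to pay runs from 0 up to 63.
DWL = ½ × 63 × 216 = 6804.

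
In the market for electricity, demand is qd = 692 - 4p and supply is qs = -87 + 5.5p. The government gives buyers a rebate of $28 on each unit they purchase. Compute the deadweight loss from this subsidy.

Deadweight loss = 17248/19

Pre-subsidy: 692 - 4p = -87 + 5.5p gives p* = 82, q* = 364.
With the rebate, buyers effectively pay pb = ps − 28, where ps is the price sellers receive.
Demand in terms of ps becomes qd = 692 − 4(ps − 28) = 804 - 4ps. Setting this equal to supply: 804 - 4ps = -87 + 5.5ps, so ps = 1782/19.
Buyers pay pb = 1782/19 − 28 = 1250/19; q' = -87 + 5.5·(1782/19) = 8148/19.
The subsidy expands output by 8148/19 − 364 = 1232/19 past the efficient level; on those units the gap between marginal cost and willingness to pay runs from 0 up to 28.
DWL = ½ × 28 × 1232/19 = 17248/19.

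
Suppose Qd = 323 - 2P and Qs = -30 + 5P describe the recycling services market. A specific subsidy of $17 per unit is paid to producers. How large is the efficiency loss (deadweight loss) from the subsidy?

Deadweight loss = 1445/7

Pre-subsidy: 323 - 2P = -30 + 5P gives P* = 353/7, Q* = 1555/7.
With the subsidy, sellers receive Ps = Pb + 17 for each unit, where Pb is the price buyers pay.
Supply in terms of Pb becomes Qs = -30 + 5(Pb + 17) = 55 + 5Pb. Setting this equal to demand: 323 - 2Pb = 55 + 5Pb, so Pb = 268/7.
Sellers receive Ps = 268/7 + 17 = 387/7; Q' = 323 − 2·(268/7) = 1725/7.
The subsidy expands output by 1725/7 − 1555/7 = 170/7 past the efficient level; on those units the gap between marginal cost and willingness to pay runs from 0 up to 17.
DWL = ½ × 17 × 170/7 = 1445/7.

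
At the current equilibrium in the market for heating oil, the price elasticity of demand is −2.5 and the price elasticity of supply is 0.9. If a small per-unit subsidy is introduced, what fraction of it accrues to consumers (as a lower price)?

Consumer share = 9/34

For a small subsidy around the equilibrium, the benefit split depends on the relative slopes, which at a point are proportional to the elasticities.
Buyer share = εs/(εs + |εd|) = 0.9/(0.9 + 2.5) = 9/34; seller share = |εd|/(εs + |εd|) = 25/34.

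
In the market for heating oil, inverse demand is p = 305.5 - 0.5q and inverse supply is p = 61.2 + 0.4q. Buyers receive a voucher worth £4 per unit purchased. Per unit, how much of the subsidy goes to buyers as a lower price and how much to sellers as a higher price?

Pre-subsidy: 305.5 - 0.5q = 61.2 + 0.4q gives q* = 2443/9 and p* = 1528/9.
With the rebate, buyers effectively pay pb = ps − 4, where ps is the price sellers receive.
On the curves, pb = 305.5 - 0.5q and ps = 61.2 + 0.4q; the wedge ps − pb = 4 gives 61.2 + 0.4q − (305.5 - 0.5q) = 4, so q' = 2483/9.
Then pb = 305.5 − 0.5·(2483/9) = 1508/9 and ps = 61.2 + 0.4·(2483/9) = 1544/9.
Buyers' price falls by p* − pb = 1528/9 − 1508/9 = 20/9; sellers' price rises by ps − p* = 1544/9 − 1528/9 = 16/9.

Buyers gain 20/9 per unit; sellers gain 16/9 per unit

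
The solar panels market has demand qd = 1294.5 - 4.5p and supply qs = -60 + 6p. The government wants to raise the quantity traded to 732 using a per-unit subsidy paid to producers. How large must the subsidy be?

At q = 732, invert demand for the buyer price: pb = (1294.5 − 732)/4.5 = 125; invert supply for the seller price: ps = (732 − (-60))/6 = 132.
The subsidy must fill the gap: s = ps − pb = 132 − 125 = 7.

Required subsidy s = 7 per unit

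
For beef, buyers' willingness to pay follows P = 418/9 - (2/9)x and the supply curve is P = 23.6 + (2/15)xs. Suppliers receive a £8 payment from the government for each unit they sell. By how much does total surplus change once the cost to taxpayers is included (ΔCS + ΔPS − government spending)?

Net change in total surplus = -£90

Pre-subsidy: 418/9 - (2/9)x = 23.6 + (2/15)x gives x* = 64.25 and P* = 193/6.
With the subsidy, sellers receive Ps = Pb + 8 for each unit, where Pb is the price buyers pay.
On the curves, Pb = 418/9 - (2/9)x and Ps = 23.6 + (2/15)x; the wedge Ps − Pb = 8 gives 23.6 + (2/15)x − (418/9 - (2/9)x) = 8, so x' = 86.75.
Then Pb = 418/9 − (2/9)·86.75 = 163/6 and Ps = 23.6 + (2/15)·86.75 = 211/6.
ΔCS = ½(64.25 + 86.75)(193/6 − 163/6) = 377.5; ΔPS = ½(64.25 + 86.75)(211/6 − 193/6) = 226.5.
Government spending = 8 × 86.75 = 694.
Net change = 377.5 + 226.5 − 694 = -90. The loss equals the DWL triangle ½·8·22.5.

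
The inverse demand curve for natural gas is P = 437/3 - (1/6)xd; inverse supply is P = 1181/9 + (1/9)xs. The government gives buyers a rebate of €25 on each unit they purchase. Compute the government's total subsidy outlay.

Pre-subsidy: 437/3 - (1/6)x = 1181/9 + (1/9)x gives x* = 52 and P* = 137.
With the rebate, buyers effectively pay Pb = Ps − 25, where Ps is the price sellers receive.
On the curves, Pb = 437/3 - (1/6)x and Ps = 1181/9 + (1/9)x; the wedge Ps − Pb = 25 gives 1181/9 + (1/9)x − (437/3 - (1/6)x) = 25, so x' = 142.
Then Pb = 437/3 − (1/6)·142 = 122 and Ps = 1181/9 + (1/9)·142 = 147.
Government outlay = subsidy × quantity = 25 × 142 = 3550.

Government cost = €3550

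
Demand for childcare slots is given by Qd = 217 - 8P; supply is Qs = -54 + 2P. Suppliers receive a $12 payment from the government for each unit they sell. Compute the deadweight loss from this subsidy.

Pre-subsidy: 217 - 8P = -54 + 2P gives P* = 27.1, Q* = 0.2.
With the subsidy, sellers receive Ps = Pb + 12 for each unit, where Pb is the price buyers pay.
Supply in terms of Pb becomes Qs = -54 + 2(Pb + 12) = -30 + 2Pb. Setting this equal to demand: 217 - 8Pb = -30 + 2Pb, so Pb = 24.7.
Sellers receive Ps = 24.7 + 12 = 36.7; Q' = 217 − 8·24.7 = 19.4.
The subsidy expands output by 19.4 − 0.2 = 19.2 past the efficient level; on those units the gap between marginal cost and willingness to pay runs from 0 up to 12.
DWL = ½ × 12 × 19.2 = 115.2.

Deadweight loss = $115.2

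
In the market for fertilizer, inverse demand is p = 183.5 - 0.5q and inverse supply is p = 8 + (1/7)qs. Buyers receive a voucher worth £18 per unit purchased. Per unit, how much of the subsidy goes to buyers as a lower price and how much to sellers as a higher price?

Pre-subsidy: 183.5 - 0.5q = 8 + (1/7)q gives q* = 273 and p* = 47.
With the rebate, buyers effectively pay pb = ps − 18, where ps is the price sellers receive.
On the curves, pb = 183.5 - 0.5q and ps = 8 + (1/7)q; the wedge ps − pb = 18 gives 8 + (1/7)q − (183.5 - 0.5q) = 18, so q' = 301.
Then pb = 183.5 − 0.5·301 = 33 and ps = 8 + (1/7)·301 = 51.
Buyers' price falls by p* − pb = 47 − 33 = 14; sellers' price rises by ps − p* = 51 − 47 = 4.

Buyers gain £14 per unit; sellers gain £4 per unit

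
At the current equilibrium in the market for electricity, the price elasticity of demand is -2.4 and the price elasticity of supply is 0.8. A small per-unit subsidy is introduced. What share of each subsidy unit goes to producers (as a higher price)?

Producer share = 0.75

For a small subsidy around the equilibrium, the benefit split depends on the relative slopes, which at a point are proportional to the elasticities.
Buyer share = εs/(εs + |εd|) = 0.8/(0.8 + 2.4) = 0.25; seller share = |εd|/(εs + |εd|) = 0.75.
So producers capture 0.75 of the subsidy.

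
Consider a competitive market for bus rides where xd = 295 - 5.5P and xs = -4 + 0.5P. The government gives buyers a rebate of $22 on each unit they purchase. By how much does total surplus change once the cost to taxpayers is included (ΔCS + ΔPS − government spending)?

Pre-subsidy: 295 - 5.5P = -4 + 0.5P gives P* = 299/6, x* = 251/12.
With the rebate, buyers effectively pay Pb = Ps − 22, where Ps is the price sellers receive.
Demand in terms of Ps becomes xd = 295 − 5.5(Ps − 22) = 416 - 5.5Ps. Setting this equal to supply: 416 - 5.5Ps = -4 + 0.5Ps, so Ps = 70.
Buyers pay Pb = 70 − 22 = 48; x' = -4 + 0.5·70 = 31.
ΔCS = ½(251/12 + 31)(299/6 − 48) = 6853/144; ΔPS = ½(251/12 + 31)(70 − 299/6) = 75383/144.
Government spending = 22 × 31 = 682.
Net change = 6853/144 + 75383/144 − 682 = -1331/12. The loss equals the DWL triangle ½·22·121/12.

Net change in total surplus = -1331/12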